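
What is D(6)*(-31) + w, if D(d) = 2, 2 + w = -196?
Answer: -260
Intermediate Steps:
w = -198 (w = -2 - 196 = -198)
D(6)*(-31) + w = 2*(-31) - 198 = -62 - 198 = -260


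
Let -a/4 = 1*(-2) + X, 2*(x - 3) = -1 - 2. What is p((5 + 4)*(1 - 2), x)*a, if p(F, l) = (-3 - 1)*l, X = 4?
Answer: 48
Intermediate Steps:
x = 3/2 (x = 3 + (-1 - 2)/2 = 3 + (½)*(-3) = 3 - 3/2 = 3/2 ≈ 1.5000)
a = -8 (a = -4*(1*(-2) + 4) = -4*(-2 + 4) = -4*2 = -8)
p(F, l) = -4*l
p((5 + 4)*(1 - 2), x)*a = -4*3/2*(-8) = -6*(-8) = 48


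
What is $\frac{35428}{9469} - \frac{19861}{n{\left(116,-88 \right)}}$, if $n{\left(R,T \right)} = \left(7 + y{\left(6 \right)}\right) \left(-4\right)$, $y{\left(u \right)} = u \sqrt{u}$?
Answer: $- \frac{76045927}{372076} + \frac{59583 \sqrt{6}}{334} \approx 232.59$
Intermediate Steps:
$y{\left(u \right)} = u^{\frac{3}{2}}$
$n{\left(R,T \right)} = -28 - 24 \sqrt{6}$ ($n{\left(R,T \right)} = \left(7 + 6^{\frac{3}{2}}\right) \left(-4\right) = \left(7 + 6 \sqrt{6}\right) \left(-4\right) = -28 - 24 \sqrt{6}$)
$\frac{35428}{9469} - \frac{19861}{n{\left(116,-88 \right)}} = \frac{35428}{9469} - \frac{19861}{-28 - 24 \sqrt{6}} = 35428 \cdot \frac{1}{9469} - \frac{19861}{-28 - 24 \sqrt{6}} = \frac{2084}{557} - \frac{19861}{-28 - 24 \sqrt{6}}$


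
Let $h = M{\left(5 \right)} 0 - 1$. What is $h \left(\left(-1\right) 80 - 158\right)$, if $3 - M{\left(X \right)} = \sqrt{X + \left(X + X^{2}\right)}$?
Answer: $238$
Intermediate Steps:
$M{\left(X \right)} = 3 - \sqrt{X^{2} + 2 X}$ ($M{\left(X \right)} = 3 - \sqrt{X + \left(X + X^{2}\right)} = 3 - \sqrt{X^{2} + 2 X}$)
$h = -1$ ($h = \left(3 - \sqrt{5 \left(2 + 5\right)}\right) 0 - 1 = \left(3 - \sqrt{5 \cdot 7}\right) 0 - 1 = \left(3 - \sqrt{35}\right) 0 - 1 = 0 - 1 = -1$)
$h \left(\left(-1\right) 80 - 158\right) = - (\left(-1\right) 80 - 158) = - (-80 - 158) = \left(-1\right) \left(-238\right) = 238$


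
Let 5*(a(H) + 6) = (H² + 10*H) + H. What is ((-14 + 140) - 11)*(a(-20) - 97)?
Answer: -7705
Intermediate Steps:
a(H) = -6 + H²/5 + 11*H/5 (a(H) = -6 + ((H² + 10*H) + H)/5 = -6 + (H² + 11*H)/5 = -6 + (H²/5 + 11*H/5) = -6 + H²/5 + 11*H/5)
((-14 + 140) - 11)*(a(-20) - 97) = ((-14 + 140) - 11)*((-6 + (⅕)*(-20)² + (11/5)*(-20)) - 97) = (126 - 11)*((-6 + (⅕)*400 - 44) - 97) = 115*((-6 + 80 - 44) - 97) = 115*(30 - 97) = 115*(-67) = -7705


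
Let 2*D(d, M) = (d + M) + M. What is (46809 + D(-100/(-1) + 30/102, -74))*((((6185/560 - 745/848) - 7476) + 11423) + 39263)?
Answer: 204050303099835/100912 ≈ 2.0221e+9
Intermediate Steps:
D(d, M) = M + d/2 (D(d, M) = ((d + M) + M)/2 = ((M + d) + M)/2 = (d + 2*M)/2 = M + d/2)
(46809 + D(-100/(-1) + 30/102, -74))*((((6185/560 - 745/848) - 7476) + 11423) + 39263) = (46809 + (-74 + (-100/(-1) + 30/102)/2))*((((6185/560 - 745/848) - 7476) + 11423) + 39263) = (46809 + (-74 + (-100*(-1) + 30*(1/102))/2))*((((6185*(1/560) - 745*1/848) - 7476) + 11423) + 39263) = (46809 + (-74 + (100 + 5/17)/2))*((((1237/112 - 745/848) - 7476) + 11423) + 39263) = (46809 + (-74 + (½)*(1705/17)))*(((30173/2968 - 7476) + 11423) + 39263) = (46809 + (-74 + 1705/34))*((-22158595/2968 + 11423) + 39263) = (46809 - 811/34)*(11744869/2968 + 39263) = (1590695/34)*(128277453/2968) = 204050303099835/100912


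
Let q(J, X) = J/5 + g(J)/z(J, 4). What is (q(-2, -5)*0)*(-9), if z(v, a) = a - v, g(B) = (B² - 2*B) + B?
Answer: 0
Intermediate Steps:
g(B) = B² - B
q(J, X) = J/5 + J*(-1 + J)/(4 - J) (q(J, X) = J/5 + (J*(-1 + J))/(4 - J) = J*(⅕) + J*(-1 + J)/(4 - J) = J/5 + J*(-1 + J)/(4 - J))
(q(-2, -5)*0)*(-9) = (((⅕)*(-2)*(1 - 4*(-2))/(-4 - 2))*0)*(-9) = (((⅕)*(-2)*(1 + 8)/(-6))*0)*(-9) = (((⅕)*(-2)*(-⅙)*9)*0)*(-9) = ((⅗)*0)*(-9) = 0*(-9) = 0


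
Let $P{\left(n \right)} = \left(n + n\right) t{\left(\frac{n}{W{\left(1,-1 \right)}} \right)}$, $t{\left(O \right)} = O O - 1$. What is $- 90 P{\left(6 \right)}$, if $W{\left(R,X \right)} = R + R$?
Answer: $-8640$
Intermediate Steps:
$W{\left(R,X \right)} = 2 R$
$t{\left(O \right)} = -1 + O^{2}$ ($t{\left(O \right)} = O^{2} - 1 = -1 + O^{2}$)
$P{\left(n \right)} = 2 n \left(-1 + \frac{n^{2}}{4}\right)$ ($P{\left(n \right)} = \left(n + n\right) \left(-1 + \left(\frac{n}{2 \cdot 1}\right)^{2}\right) = 2 n \left(-1 + \left(\frac{n}{2}\right)^{2}\right) = 2 n \left(-1 + \frac{n^{2}}{4}\right)$)
$- 90 P{\left(6 \right)} = - 90 \cdot \frac{1}{2} \cdot 6 \left(-4 + 6^{2}\right) = - 90 \cdot \frac{1}{2} \cdot 6 \left(-4 + 36\right) = - 90 \cdot \frac{1}{2} \cdot 6 \cdot 32 = \left(-90\right) 96 = -8640$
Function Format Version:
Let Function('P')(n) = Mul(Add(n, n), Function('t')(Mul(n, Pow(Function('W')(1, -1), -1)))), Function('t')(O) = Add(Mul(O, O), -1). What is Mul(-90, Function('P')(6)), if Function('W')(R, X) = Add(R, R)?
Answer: -8640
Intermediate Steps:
Function('W')(R, X) = Mul(2, R)
Function('t')(O) = Add(-1, Pow(O, 2)) (Function('t')(O) = Add(Pow(O, 2), -1) = Add(-1, Pow(O, 2)))
Function('P')(n) = Mul(2, n, Add(-1, Mul(Rational(1, 4), Pow(n, 2)))) (Function('P')(n) = Mul(Add(n, n), Add(-1, Pow(Mul(n, Pow(Mul(2, 1), -1)), 2))) = Mul(Mul(2, n), Add(-1, Pow(Mul(n, Pow(2, -1)), 2))) = Mul(Mul(2, n), Add(-1, Pow(Mul(n, Rational(1, 2)), 2))) = Mul(Mul(2, n), Add(-1, Pow(Mul(Rational(1, 2), n), 2))) = Mul(Mul(2, n), Add(-1, Mul(Rational(1, 4), Pow(n, 2)))) = Mul(2, n, Add(-1, Mul(Rational(1, 4), Pow(n, 2)))))
Mul(-90, Function('P')(6)) = Mul(-90, Mul(Rational(1, 2), 6, Add(-4, Pow(6, 2)))) = Mul(-90, Mul(Rational(1, 2), 6, Add(-4, 36))) = Mul(-90, Mul(Rational(1, 2), 6, 32)) = Mul(-90, 96) = -8640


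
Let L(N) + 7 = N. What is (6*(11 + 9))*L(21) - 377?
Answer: 1303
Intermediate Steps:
L(N) = -7 + N
(6*(11 + 9))*L(21) - 377 = (6*(11 + 9))*(-7 + 21) - 377 = (6*20)*14 - 377 = 120*14 - 377 = 1680 - 377 = 1303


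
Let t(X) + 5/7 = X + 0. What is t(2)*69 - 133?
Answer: -310/7 ≈ -44.286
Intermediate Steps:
t(X) = -5/7 + X (t(X) = -5/7 + (X + 0) = -5/7 + X)
t(2)*69 - 133 = (-5/7 + 2)*69 - 133 = (9/7)*69 - 133 = 621/7 - 133 = -310/7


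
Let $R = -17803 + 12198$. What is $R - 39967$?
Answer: $-45572$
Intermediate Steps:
$R = -5605$
$R - 39967 = -5605 - 39967 = -45572$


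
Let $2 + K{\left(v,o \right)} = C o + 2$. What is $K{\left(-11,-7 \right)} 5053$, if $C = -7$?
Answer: $247597$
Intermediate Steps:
$K{\left(v,o \right)} = - 7 o$ ($K{\left(v,o \right)} = -2 - \left(-2 + 7 o\right) = - 7 o$)
$K{\left(-11,-7 \right)} 5053 = \left(-7\right) \left(-7\right) 5053 = 49 \cdot 5053 = 247597$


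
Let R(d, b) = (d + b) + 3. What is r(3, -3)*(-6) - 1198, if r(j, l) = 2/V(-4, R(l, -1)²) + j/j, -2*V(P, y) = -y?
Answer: -1228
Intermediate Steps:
R(d, b) = 3 + b + d (R(d, b) = (b + d) + 3 = 3 + b + d)
V(P, y) = y/2 (V(P, y) = -(-1)*y/2 = y/2)
r(j, l) = 1 + 4/(2 + l)² (r(j, l) = 2/(((3 - 1 + l)²/2)) + j/j = 2/(((2 + l)²/2)) + 1 = 2*(2/(2 + l)²) + 1 = 4/(2 + l)² + 1 = 1 + 4/(2 + l)²)
r(3, -3)*(-6) - 1198 = (1 + 4/(2 - 3)²)*(-6) - 1198 = (1 + 4/(-1)²)*(-6) - 1198 = (1 + 4*1)*(-6) - 1198 = (1 + 4)*(-6) - 1198 = 5*(-6) - 1198 = -30 - 1198 = -1228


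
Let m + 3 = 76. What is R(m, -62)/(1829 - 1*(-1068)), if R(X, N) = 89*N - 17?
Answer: -5535/2897 ≈ -1.9106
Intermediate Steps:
m = 73 (m = -3 + 76 = 73)
R(X, N) = -17 + 89*N
R(m, -62)/(1829 - 1*(-1068)) = (-17 + 89*(-62))/(1829 - 1*(-1068)) = (-17 - 5518)/(1829 + 1068) = -5535/2897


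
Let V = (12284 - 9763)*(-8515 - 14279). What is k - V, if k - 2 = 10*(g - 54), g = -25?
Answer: 57462886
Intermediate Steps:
k = -788 (k = 2 + 10*(-25 - 54) = 2 + 10*(-79) = 2 - 790 = -788)
V = -57463674 (V = 2521*(-22794) = -57463674)
k - V = -788 - 1*(-57463674) = -788 + 57463674 = 57462886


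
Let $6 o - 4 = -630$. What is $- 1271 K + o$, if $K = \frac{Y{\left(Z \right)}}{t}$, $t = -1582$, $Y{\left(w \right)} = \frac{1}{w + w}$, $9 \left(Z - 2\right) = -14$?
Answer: $- \frac{3927011}{37968} \approx -103.43$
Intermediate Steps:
$Z = \frac{4}{9}$ ($Z = 2 + \frac{1}{9} \left(-14\right) = 2 - \frac{14}{9} = \frac{4}{9} \approx 0.44444$)
$o = - \frac{313}{3}$ ($o = \frac{2}{3} + \frac{1}{6} \left(-630\right) = \frac{2}{3} - 105 = - \frac{313}{3} \approx -104.33$)
$Y{\left(w \right)} = \frac{1}{2 w}$
$K = - \frac{9}{12656}$ ($K = \frac{\frac{1}{2} \frac{1}{\frac{4}{9}}}{-1582} = \frac{1}{2} \cdot \frac{9}{4} \left(- \frac{1}{1582}\right) = \frac{9}{8} \left(- \frac{1}{1582}\right) = - \frac{9}{12656} \approx -0.00071113$)
$- 1271 K + o = \left(-1271\right) \left(- \frac{9}{12656}\right) - \frac{313}{3} = \frac{11439}{12656} - \frac{313}{3} = - \frac{3927011}{37968}$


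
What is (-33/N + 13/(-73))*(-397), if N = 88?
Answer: 128231/584 ≈ 219.57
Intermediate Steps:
(-33/N + 13/(-73))*(-397) = (-33/88 + 13/(-73))*(-397) = (-33*1/88 + 13*(-1/73))*(-397) = (-3/8 - 13/73)*(-397) = -323/584*(-397) = 128231/584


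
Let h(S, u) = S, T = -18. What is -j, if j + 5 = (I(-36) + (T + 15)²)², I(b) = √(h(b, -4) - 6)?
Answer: 5 - (9 + I*√42)² ≈ -34.0 - 116.65*I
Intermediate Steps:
I(b) = √(-6 + b) (I(b) = √(b - 6) = √(-6 + b))
j = -5 + (9 + I*√42)² (j = -5 + (√(-6 - 36) + (-18 + 15)²)² = -5 + (√(-42) + (-3)²)² = -5 + (I*√42 + 9)² = -5 + (9 + I*√42)² ≈ 34.0 + 116.65*I)
-j = -(34 + 18*I*√42) = -34 - 18*I*√42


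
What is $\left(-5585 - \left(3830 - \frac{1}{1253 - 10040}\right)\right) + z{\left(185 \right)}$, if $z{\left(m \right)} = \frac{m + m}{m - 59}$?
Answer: $- \frac{1736779861}{184527} \approx -9412.1$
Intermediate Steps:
$z{\left(m \right)} = \frac{2 m}{-59 + m}$
$\left(-5585 - \left(3830 - \frac{1}{1253 - 10040}\right)\right) + z{\left(185 \right)} = \left(-5585 - \left(3830 - \frac{1}{1253 - 10040}\right)\right) + 2 \cdot 185 \frac{1}{-59 + 185} = \left(-5585 - \left(3830 - \frac{1}{-8787}\right)\right) + 2 \cdot 185 \cdot \frac{1}{126} = \left(-5585 - \frac{33654211}{8787}\right) + 2 \cdot 185 \cdot \frac{1}{126} = \left(-5585 - \frac{33654211}{8787}\right) + \frac{185}{63} = - \frac{82729606}{8787} + \frac{185}{63} = - \frac{1736779861}{184527}$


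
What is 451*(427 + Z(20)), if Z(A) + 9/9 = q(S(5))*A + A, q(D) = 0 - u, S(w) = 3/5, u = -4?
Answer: 237226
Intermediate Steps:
S(w) = ⅗ (S(w) = 3*(⅕) = ⅗)
q(D) = 4 (q(D) = 0 - 1*(-4) = 0 + 4 = 4)
Z(A) = -1 + 5*A (Z(A) = -1 + (4*A + A) = -1 + 5*A)
451*(427 + Z(20)) = 451*(427 + (-1 + 5*20)) = 451*(427 + (-1 + 100)) = 451*(427 + 99) = 451*526 = 237226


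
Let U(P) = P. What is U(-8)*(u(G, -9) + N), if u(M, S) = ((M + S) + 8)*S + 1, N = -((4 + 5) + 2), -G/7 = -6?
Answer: 3032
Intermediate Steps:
G = 42 (G = -7*(-6) = 42)
N = -11 (N = -(9 + 2) = -1*11 = -11)
u(M, S) = 1 + S*(8 + M + S) (u(M, S) = (8 + M + S)*S + 1 = S*(8 + M + S) + 1 = 1 + S*(8 + M + S))
U(-8)*(u(G, -9) + N) = -8*((1 + (-9)**2 + 8*(-9) + 42*(-9)) - 11) = -8*((1 + 81 - 72 - 378) - 11) = -8*(-368 - 11) = -8*(-379) = 3032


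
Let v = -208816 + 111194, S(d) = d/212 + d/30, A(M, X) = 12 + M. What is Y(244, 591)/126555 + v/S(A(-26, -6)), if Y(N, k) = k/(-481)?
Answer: 40903194736733/223200835 ≈ 1.8326e+5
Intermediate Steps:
S(d) = 121*d/3180 (S(d) = d*(1/212) + d*(1/30) = d/212 + d/30 = 121*d/3180)
Y(N, k) = -k/481 (Y(N, k) = k*(-1/481) = -k/481)
v = -97622
Y(244, 591)/126555 + v/S(A(-26, -6)) = -1/481*591/126555 - 97622*3180/(121*(12 - 26)) = -591/481*1/126555 - 97622/((121/3180)*(-14)) = -197/20290985 - 97622/(-847/1590) = -197/20290985 - 97622*(-1590/847) = -197/20290985 + 22174140/121 = 40903194736733/223200835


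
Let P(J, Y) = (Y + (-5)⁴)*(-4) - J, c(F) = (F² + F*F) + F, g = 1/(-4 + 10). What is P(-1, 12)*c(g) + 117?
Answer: -449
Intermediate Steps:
g = ⅙ (g = 1/6 = ⅙ ≈ 0.16667)
c(F) = F + 2*F² (c(F) = (F² + F²) + F = 2*F² + F = F + 2*F²)
P(J, Y) = -2500 - J - 4*Y (P(J, Y) = (Y + 625)*(-4) - J = (625 + Y)*(-4) - J = (-2500 - 4*Y) - J = -2500 - J - 4*Y)
P(-1, 12)*c(g) + 117 = (-2500 - 1*(-1) - 4*12)*((1 + 2*(⅙))/6) + 117 = (-2500 + 1 - 48)*((1 + ⅓)/6) + 117 = -849*4/(2*3) + 117 = -2547*2/9 + 117 = -566 + 117 = -449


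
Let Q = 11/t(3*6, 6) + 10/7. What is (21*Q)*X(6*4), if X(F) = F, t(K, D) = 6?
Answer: 1644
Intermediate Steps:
Q = 137/42 (Q = 11/6 + 10/7 = 137/42 ≈ 3.2619)
(21*Q)*X(6*4) = (21*(137/42))*(6*4) = (137/2)*24 = 1644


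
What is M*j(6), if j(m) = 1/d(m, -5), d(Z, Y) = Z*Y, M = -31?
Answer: 31/30 ≈ 1.0333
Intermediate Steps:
d(Z, Y) = Y*Z
j(m) = -1/(5*m) (j(m) = 1/(-5*m) = -1/(5*m))
M*j(6) = -(-31)/(5*6) = -31*(-1/30) = 31/30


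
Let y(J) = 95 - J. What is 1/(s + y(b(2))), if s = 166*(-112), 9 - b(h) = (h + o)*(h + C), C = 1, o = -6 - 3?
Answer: -1/18527 ≈ -5.3975e-5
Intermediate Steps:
o = -9
b(h) = 9 - (1 + h)*(-9 + h) (b(h) = 9 - (h - 9)*(h + 1) = 9 - (-9 + h)*(1 + h) = 9 - (1 + h)*(-9 + h))
s = -18592
1/(s + y(b(2))) = 1/(-18592 + (95 - (18 - 1*2² + 8*2))) = 1/(-18592 + (95 - (18 - 1*4 + 16))) = 1/(-18592 + (95 - (18 - 4 + 16))) = 1/(-18592 + (95 - 1*30)) = 1/(-18592 + (95 - 30)) = 1/(-18592 + 65) = 1/(-18527) = -1/18527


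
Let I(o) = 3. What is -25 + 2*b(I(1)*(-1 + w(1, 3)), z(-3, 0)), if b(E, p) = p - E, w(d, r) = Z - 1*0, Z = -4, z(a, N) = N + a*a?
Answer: 23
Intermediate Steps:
z(a, N) = N + a²
w(d, r) = -4 (w(d, r) = -4 - 1*0 = -4 + 0 = -4)
-25 + 2*b(I(1)*(-1 + w(1, 3)), z(-3, 0)) = -25 + 2*((0 + (-3)²) - 3*(-1 - 4)) = -25 + 2*((0 + 9) - 3*(-5)) = -25 + 2*(9 - 1*(-15)) = -25 + 2*(9 + 15) = -25 + 2*24 = -25 + 48 = 23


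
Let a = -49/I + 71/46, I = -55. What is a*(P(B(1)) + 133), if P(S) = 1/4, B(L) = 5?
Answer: 3282747/10120 ≈ 324.38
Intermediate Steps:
P(S) = 1/4
a = 6159/2530 (a = -49/(-55) + 71/46 = -49*(-1/55) + 71*(1/46) = 49/55 + 71/46 = 6159/2530 ≈ 2.4344)
a*(P(B(1)) + 133) = 6159*(1/4 + 133)/2530 = (6159/2530)*(533/4) = 3282747/10120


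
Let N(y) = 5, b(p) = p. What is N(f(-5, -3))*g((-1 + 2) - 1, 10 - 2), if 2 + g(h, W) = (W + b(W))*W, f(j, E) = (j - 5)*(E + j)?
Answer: 630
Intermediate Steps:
f(j, E) = (-5 + j)*(E + j)
g(h, W) = -2 + 2*W**2 (g(h, W) = -2 + (W + W)*W = -2 + (2*W)*W = -2 + 2*W**2)
N(f(-5, -3))*g((-1 + 2) - 1, 10 - 2) = 5*(-2 + 2*(10 - 2)**2) = 5*(-2 + 2*8**2) = 5*(-2 + 2*64) = 5*(-2 + 128) = 5*126 = 630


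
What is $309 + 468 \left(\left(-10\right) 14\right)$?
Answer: $-65211$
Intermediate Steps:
$309 + 468 \left(\left(-10\right) 14\right) = 309 + 468 \left(-140\right) = 309 - 65520 = -65211$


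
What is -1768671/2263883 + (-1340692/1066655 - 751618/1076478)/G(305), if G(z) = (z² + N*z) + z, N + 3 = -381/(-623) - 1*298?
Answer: -29305577359217312784931/37456108457728893293400 ≈ -0.78240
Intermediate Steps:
N = -187142/623 (N = -3 + (-381/(-623) - 1*298) = -3 + (-381*(-1/623) - 298) = -3 + (381/623 - 298) = -3 - 185273/623 = -187142/623 ≈ -300.39)
G(z) = z² - 186519*z/623 (G(z) = (z² - 187142*z/623) + z = z² - 186519*z/623)
-1768671/2263883 + (-1340692/1066655 - 751618/1076478)/G(305) = -1768671/2263883 + (-1340692/1066655 - 751618/1076478)/(((1/623)*305*(-186519 + 623*305))) = -1768671*1/2263883 + (-1340692*1/1066655 - 751618*1/1076478)/(((1/623)*305*(-186519 + 190015))) = -1768671/2263883 + (-1340692/1066655 - 10157/14547)/(((1/623)*305*3496)) = -1768671/2263883 - 30337061359/(15516630285*1066280/623) = -1768671/2263883 - 30337061359/15516630285*623/1066280 = -1768671/2263883 - 18899989226657/16545072540289800 = -29305577359217312784931/37456108457728893293400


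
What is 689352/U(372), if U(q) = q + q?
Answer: 28723/31 ≈ 926.55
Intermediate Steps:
U(q) = 2*q
689352/U(372) = 689352/((2*372)) = 689352/744 = 689352*(1/744) = 28723/31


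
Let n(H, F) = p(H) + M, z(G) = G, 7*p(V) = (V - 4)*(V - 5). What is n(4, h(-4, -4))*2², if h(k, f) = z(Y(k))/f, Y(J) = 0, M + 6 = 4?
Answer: -8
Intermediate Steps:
M = -2 (M = -6 + 4 = -2)
p(V) = (-5 + V)*(-4 + V)/7 (p(V) = ((V - 4)*(V - 5))/7 = ((-4 + V)*(-5 + V))/7 = ((-5 + V)*(-4 + V))/7 = (-5 + V)*(-4 + V)/7)
h(k, f) = 0 (h(k, f) = 0/f = 0)
n(H, F) = 6/7 - 9*H/7 + H²/7 (n(H, F) = (20/7 - 9*H/7 + H²/7) - 2 = 6/7 - 9*H/7 + H²/7)
n(4, h(-4, -4))*2² = (6/7 - 9/7*4 + (⅐)*4²)*2² = (6/7 - 36/7 + (⅐)*16)*4 = (6/7 - 36/7 + 16/7)*4 = -2*4 = -8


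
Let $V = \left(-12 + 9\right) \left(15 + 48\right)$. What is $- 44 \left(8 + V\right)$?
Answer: $7964$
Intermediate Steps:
$V = -189$ ($V = \left(-3\right) 63 = -189$)
$- 44 \left(8 + V\right) = - 44 \left(8 - 189\right) = \left(-44\right) \left(-181\right) = 7964$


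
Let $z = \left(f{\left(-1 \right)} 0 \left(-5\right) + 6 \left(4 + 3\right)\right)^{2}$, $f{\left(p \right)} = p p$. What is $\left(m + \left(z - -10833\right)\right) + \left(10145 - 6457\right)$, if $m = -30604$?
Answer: $-14319$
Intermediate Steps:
$f{\left(p \right)} = p^{2}$
$z = 1764$ ($z = \left(\left(-1\right)^{2} \cdot 0 \left(-5\right) + 6 \left(4 + 3\right)\right)^{2} = \left(1 \cdot 0 \left(-5\right) + 6 \cdot 7\right)^{2} = \left(0 \left(-5\right) + 42\right)^{2} = \left(0 + 42\right)^{2} = 42^{2} = 1764$)
$\left(m + \left(z - -10833\right)\right) + \left(10145 - 6457\right) = \left(-30604 + \left(1764 - -10833\right)\right) + \left(10145 - 6457\right) = \left(-30604 + \left(1764 + 10833\right)\right) + 3688 = \left(-30604 + 12597\right) + 3688 = -18007 + 3688 = -14319$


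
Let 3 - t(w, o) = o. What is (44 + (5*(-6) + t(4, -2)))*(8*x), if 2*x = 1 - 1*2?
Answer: -76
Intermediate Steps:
t(w, o) = 3 - o
x = -1/2 (x = (1 - 1*2)/2 = (1 - 2)/2 = (1/2)*(-1) = -1/2 ≈ -0.50000)
(44 + (5*(-6) + t(4, -2)))*(8*x) = (44 + (5*(-6) + (3 - 1*(-2))))*(8*(-1/2)) = (44 + (-30 + (3 + 2)))*(-4) = (44 + (-30 + 5))*(-4) = (44 - 25)*(-4) = 19*(-4) = -76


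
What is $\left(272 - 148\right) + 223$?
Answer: $347$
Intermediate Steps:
$\left(272 - 148\right) + 223 = 124 + 223 = 347$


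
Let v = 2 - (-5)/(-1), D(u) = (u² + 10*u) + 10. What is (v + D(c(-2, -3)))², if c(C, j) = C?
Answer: 81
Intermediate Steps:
D(u) = 10 + u² + 10*u
v = -3 (v = 2 - (-5)*(-1) = 2 - 5*1 = 2 - 5 = -3)
(v + D(c(-2, -3)))² = (-3 + (10 + (-2)² + 10*(-2)))² = (-3 + (10 + 4 - 20))² = (-3 - 6)² = (-9)² = 81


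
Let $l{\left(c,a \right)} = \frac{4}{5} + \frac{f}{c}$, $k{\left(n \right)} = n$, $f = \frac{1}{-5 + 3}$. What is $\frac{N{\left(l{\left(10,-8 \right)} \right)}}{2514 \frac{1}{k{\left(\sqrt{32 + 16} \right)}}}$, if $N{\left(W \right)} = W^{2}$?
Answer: $\frac{3 \sqrt{3}}{3352} \approx 0.0015502$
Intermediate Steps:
$f = - \frac{1}{2}$ ($f = \frac{1}{-2} = - \frac{1}{2} \approx -0.5$)
$l{\left(c,a \right)} = \frac{4}{5} - \frac{1}{2 c}$
$\frac{N{\left(l{\left(10,-8 \right)} \right)}}{2514 \frac{1}{k{\left(\sqrt{32 + 16} \right)}}} = \frac{\left(\frac{-5 + 8 \cdot 10}{10 \cdot 10}\right)^{2}}{2514 \frac{1}{\sqrt{32 + 16}}} = \frac{\left(\frac{1}{10} \cdot \frac{1}{10} \left(-5 + 80\right)\right)^{2}}{2514 \frac{1}{\sqrt{48}}} = \frac{\left(\frac{1}{10} \cdot \frac{1}{10} \cdot 75\right)^{2}}{2514 \frac{1}{4 \sqrt{3}}} = \frac{\left(\frac{3}{4}\right)^{2}}{2514 \frac{\sqrt{3}}{12}} = \frac{9}{16 \frac{419 \sqrt{3}}{2}} = \frac{9 \frac{2 \sqrt{3}}{1257}}{16} = \frac{3 \sqrt{3}}{3352}$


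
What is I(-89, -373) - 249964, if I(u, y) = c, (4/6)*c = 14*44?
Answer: -249040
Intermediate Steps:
c = 924 (c = 3*(14*44)/2 = (3/2)*616 = 924)
I(u, y) = 924
I(-89, -373) - 249964 = 924 - 249964 = -249040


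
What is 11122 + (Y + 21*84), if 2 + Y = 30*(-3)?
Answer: 12794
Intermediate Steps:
Y = -92 (Y = -2 + 30*(-3) = -2 - 90 = -92)
11122 + (Y + 21*84) = 11122 + (-92 + 21*84) = 11122 + (-92 + 1764) = 11122 + 1672 = 12794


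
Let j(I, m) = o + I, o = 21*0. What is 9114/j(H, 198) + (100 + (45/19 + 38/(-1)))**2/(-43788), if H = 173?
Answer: 143810502235/2734691964 ≈ 52.587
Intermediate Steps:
o = 0
j(I, m) = I (j(I, m) = 0 + I = I)
9114/j(H, 198) + (100 + (45/19 + 38/(-1)))**2/(-43788) = 9114/173 + (100 + (45/19 + 38/(-1)))**2/(-43788) = 9114*(1/173) + (100 + (45*(1/19) + 38*(-1)))**2*(-1/43788) = 9114/173 + (100 + (45/19 - 38))**2*(-1/43788) = 9114/173 + (100 - 677/19)**2*(-1/43788) = 9114/173 + (1223/19)**2*(-1/43788) = 9114/173 + (1495729/361)*(-1/43788) = 9114/173 - 1495729/15807468 = 143810502235/2734691964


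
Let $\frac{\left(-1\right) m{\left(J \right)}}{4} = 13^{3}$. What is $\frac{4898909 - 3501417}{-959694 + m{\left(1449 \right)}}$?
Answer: $- \frac{698746}{484241} \approx -1.443$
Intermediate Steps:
$m{\left(J \right)} = -8788$ ($m{\left(J \right)} = - 4 \cdot 13^{3} = \left(-4\right) 2197 = -8788$)
$\frac{4898909 - 3501417}{-959694 + m{\left(1449 \right)}} = \frac{4898909 - 3501417}{-959694 - 8788} = \frac{1397492}{-968482} = 1397492 \left(- \frac{1}{968482}\right) = - \frac{698746}{484241}$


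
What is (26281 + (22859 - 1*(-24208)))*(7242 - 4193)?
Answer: 223638052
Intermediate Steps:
(26281 + (22859 - 1*(-24208)))*(7242 - 4193) = (26281 + (22859 + 24208))*3049 = (26281 + 47067)*3049 = 73348*3049 = 223638052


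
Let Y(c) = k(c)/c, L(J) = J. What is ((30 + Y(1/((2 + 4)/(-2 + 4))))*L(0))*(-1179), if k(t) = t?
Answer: 0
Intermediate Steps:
Y(c) = 1 (Y(c) = c/c = 1)
((30 + Y(1/((2 + 4)/(-2 + 4))))*L(0))*(-1179) = ((30 + 1)*0)*(-1179) = (31*0)*(-1179) = 0*(-1179) = 0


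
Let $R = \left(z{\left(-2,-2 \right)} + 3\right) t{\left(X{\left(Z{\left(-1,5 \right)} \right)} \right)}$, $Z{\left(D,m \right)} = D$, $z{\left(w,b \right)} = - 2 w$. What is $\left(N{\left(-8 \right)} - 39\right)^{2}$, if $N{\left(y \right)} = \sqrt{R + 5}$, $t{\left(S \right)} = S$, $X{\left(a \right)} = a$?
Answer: $\left(39 - i \sqrt{2}\right)^{2} \approx 1519.0 - 110.31 i$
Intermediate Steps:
$R = -7$ ($R = \left(\left(-2\right) \left(-2\right) + 3\right) \left(-1\right) = \left(4 + 3\right) \left(-1\right) = 7 \left(-1\right) = -7$)
$N{\left(y \right)} = i \sqrt{2}$ ($N{\left(y \right)} = \sqrt{-7 + 5} = \sqrt{-2} = i \sqrt{2}$)
$\left(N{\left(-8 \right)} - 39\right)^{2} = \left(i \sqrt{2} - 39\right)^{2} = \left(-39 + i \sqrt{2}\right)^{2}$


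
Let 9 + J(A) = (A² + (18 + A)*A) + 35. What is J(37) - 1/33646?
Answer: 115405779/33646 ≈ 3430.0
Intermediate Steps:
J(A) = 26 + A² + A*(18 + A) (J(A) = -9 + ((A² + (18 + A)*A) + 35) = -9 + ((A² + A*(18 + A)) + 35) = -9 + (35 + A² + A*(18 + A)) = 26 + A² + A*(18 + A))
J(37) - 1/33646 = (26 + 2*37² + 18*37) - 1/33646 = (26 + 2*1369 + 666) - 1*1/33646 = (26 + 2738 + 666) - 1/33646 = 3430 - 1/33646 = 115405779/33646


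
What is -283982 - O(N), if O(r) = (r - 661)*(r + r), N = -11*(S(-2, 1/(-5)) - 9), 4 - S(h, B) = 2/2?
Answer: -205442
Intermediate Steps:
S(h, B) = 3 (S(h, B) = 4 - 2/2 = 4 - 1*1 = 4 - 1 = 3)
N = 66 (N = -11*(3 - 9) = -11*(-6) = 66)
O(r) = 2*r*(-661 + r) (O(r) = (-661 + r)*(2*r) = 2*r*(-661 + r))
-283982 - O(N) = -283982 - 2*66*(-661 + 66) = -283982 - 2*66*(-595) = -283982 - 1*(-78540) = -283982 + 78540 = -205442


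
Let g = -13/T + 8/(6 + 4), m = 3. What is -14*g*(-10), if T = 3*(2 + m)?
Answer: -28/3 ≈ -9.3333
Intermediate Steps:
T = 15 (T = 3*(2 + 3) = 3*5 = 15)
g = -1/15 (g = -13/15 + 8/(6 + 4) = -13*1/15 + 8/10 = -13/15 + 8*(⅒) = -13/15 + ⅘ = -1/15 ≈ -0.066667)
-14*g*(-10) = -14*(-1/15)*(-10) = (14/15)*(-10) = -28/3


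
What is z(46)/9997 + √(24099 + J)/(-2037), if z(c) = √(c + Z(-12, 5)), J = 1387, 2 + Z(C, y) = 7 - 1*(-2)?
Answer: -√25486/2037 + √53/9997 ≈ -0.077644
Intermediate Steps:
Z(C, y) = 7 (Z(C, y) = -2 + (7 - 1*(-2)) = -2 + (7 + 2) = -2 + 9 = 7)
z(c) = √(7 + c) (z(c) = √(c + 7) = √(7 + c))
z(46)/9997 + √(24099 + J)/(-2037) = √(7 + 46)/9997 + √(24099 + 1387)/(-2037) = √53*(1/9997) + √25486*(-1/2037) = √53/9997 - √25486/2037 = -√25486/2037 + √53/9997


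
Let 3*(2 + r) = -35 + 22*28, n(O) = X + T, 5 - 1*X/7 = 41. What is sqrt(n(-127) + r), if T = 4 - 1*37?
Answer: 2*I*sqrt(210)/3 ≈ 9.6609*I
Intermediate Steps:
T = -33 (T = 4 - 37 = -33)
X = -252 (X = 35 - 7*41 = 35 - 287 = -252)
n(O) = -285 (n(O) = -252 - 33 = -285)
r = 575/3 (r = -2 + (-35 + 22*28)/3 = -2 + (-35 + 616)/3 = -2 + (1/3)*581 = -2 + 581/3 = 575/3 ≈ 191.67)
sqrt(n(-127) + r) = sqrt(-285 + 575/3) = sqrt(-280/3) = 2*I*sqrt(210)/3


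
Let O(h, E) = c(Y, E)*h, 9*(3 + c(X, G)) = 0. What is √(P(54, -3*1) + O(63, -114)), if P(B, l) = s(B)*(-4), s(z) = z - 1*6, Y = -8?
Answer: I*√381 ≈ 19.519*I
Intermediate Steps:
c(X, G) = -3 (c(X, G) = -3 + (⅑)*0 = -3 + 0 = -3)
O(h, E) = -3*h
s(z) = -6 + z (s(z) = z - 6 = -6 + z)
P(B, l) = 24 - 4*B (P(B, l) = (-6 + B)*(-4) = 24 - 4*B)
√(P(54, -3*1) + O(63, -114)) = √((24 - 4*54) - 3*63) = √((24 - 216) - 189) = √(-192 - 189) = √(-381) = I*√381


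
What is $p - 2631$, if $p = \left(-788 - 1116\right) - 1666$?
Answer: $-6201$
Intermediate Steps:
$p = -3570$ ($p = \left(-788 - 1116\right) - 1666 = -1904 - 1666 = -3570$)
$p - 2631 = -3570 - 2631 = -6201$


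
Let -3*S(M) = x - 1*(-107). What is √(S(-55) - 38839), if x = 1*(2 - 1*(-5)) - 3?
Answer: 2*I*√9719 ≈ 197.17*I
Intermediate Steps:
x = 4 (x = 1*(2 + 5) - 3 = 1*7 - 3 = 7 - 3 = 4)
S(M) = -37 (S(M) = -(4 - 1*(-107))/3 = -(4 + 107)/3 = -⅓*111 = -37)
√(S(-55) - 38839) = √(-37 - 38839) = √(-38876) = 2*I*√9719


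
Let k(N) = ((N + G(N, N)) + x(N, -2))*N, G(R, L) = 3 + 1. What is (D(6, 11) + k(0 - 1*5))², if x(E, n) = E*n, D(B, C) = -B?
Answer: 2601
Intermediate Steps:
G(R, L) = 4
k(N) = N*(4 - N) (k(N) = ((N + 4) + N*(-2))*N = ((4 + N) - 2*N)*N = (4 - N)*N = N*(4 - N))
(D(6, 11) + k(0 - 1*5))² = (-1*6 + (0 - 1*5)*(4 - (0 - 1*5)))² = (-6 + (0 - 5)*(4 - (0 - 5)))² = (-6 - 5*(4 - 1*(-5)))² = (-6 - 5*(4 + 5))² = (-6 - 5*9)² = (-6 - 45)² = (-51)² = 2601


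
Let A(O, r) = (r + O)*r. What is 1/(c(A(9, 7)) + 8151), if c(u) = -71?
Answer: 1/8080 ≈ 0.00012376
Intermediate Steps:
A(O, r) = r*(O + r) (A(O, r) = (O + r)*r = r*(O + r))
1/(c(A(9, 7)) + 8151) = 1/(-71 + 8151) = 1/8080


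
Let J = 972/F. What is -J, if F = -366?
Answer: 162/61 ≈ 2.6557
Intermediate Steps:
J = -162/61 (J = 972/(-366) = 972*(-1/366) = -162/61 ≈ -2.6557)
-J = -1*(-162/61) = 162/61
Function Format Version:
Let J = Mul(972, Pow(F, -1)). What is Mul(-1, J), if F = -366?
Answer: Rational(162, 61) ≈ 2.6557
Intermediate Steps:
J = Rational(-162, 61) (J = Mul(972, Pow(-366, -1)) = Mul(972, Rational(-1, 366)) = Rational(-162, 61) ≈ -2.6557)
Mul(-1, J) = Mul(-1, Rational(-162, 61)) = Rational(162, 61)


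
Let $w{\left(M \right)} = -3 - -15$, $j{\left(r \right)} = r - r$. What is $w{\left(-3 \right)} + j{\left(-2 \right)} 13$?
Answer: $12$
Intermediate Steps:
$j{\left(r \right)} = 0$
$w{\left(M \right)} = 12$ ($w{\left(M \right)} = -3 + 15 = 12$)
$w{\left(-3 \right)} + j{\left(-2 \right)} 13 = 12 + 0 \cdot 13 = 12 + 0 = 12$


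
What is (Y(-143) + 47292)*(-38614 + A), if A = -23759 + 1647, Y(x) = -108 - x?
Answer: -2873979402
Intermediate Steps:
A = -22112
(Y(-143) + 47292)*(-38614 + A) = ((-108 - 1*(-143)) + 47292)*(-38614 - 22112) = ((-108 + 143) + 47292)*(-60726) = (35 + 47292)*(-60726) = 47327*(-60726) = -2873979402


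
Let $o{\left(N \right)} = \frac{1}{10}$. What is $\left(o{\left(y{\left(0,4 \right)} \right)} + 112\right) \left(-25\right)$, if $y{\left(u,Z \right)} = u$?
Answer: $- \frac{5605}{2} \approx -2802.5$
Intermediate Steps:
$o{\left(N \right)} = \frac{1}{10}$
$\left(o{\left(y{\left(0,4 \right)} \right)} + 112\right) \left(-25\right) = \left(\frac{1}{10} + 112\right) \left(-25\right) = \frac{1121}{10} \left(-25\right) = - \frac{5605}{2}$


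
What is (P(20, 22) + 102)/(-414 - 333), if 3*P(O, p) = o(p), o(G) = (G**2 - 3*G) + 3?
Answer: -727/2241 ≈ -0.32441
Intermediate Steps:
o(G) = 3 + G**2 - 3*G
P(O, p) = 1 - p + p**2/3 (P(O, p) = (3 + p**2 - 3*p)/3 = 1 - p + p**2/3)
(P(20, 22) + 102)/(-414 - 333) = ((1 - 1*22 + (1/3)*22**2) + 102)/(-414 - 333) = ((1 - 22 + (1/3)*484) + 102)/(-747) = ((1 - 22 + 484/3) + 102)*(-1/747) = (421/3 + 102)*(-1/747) = (727/3)*(-1/747) = -727/2241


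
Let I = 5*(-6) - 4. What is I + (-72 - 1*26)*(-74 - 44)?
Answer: 11530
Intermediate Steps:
I = -34 (I = -30 - 4 = -34)
I + (-72 - 1*26)*(-74 - 44) = -34 + (-72 - 1*26)*(-74 - 44) = -34 + (-72 - 26)*(-118) = -34 - 98*(-118) = -34 + 11564 = 11530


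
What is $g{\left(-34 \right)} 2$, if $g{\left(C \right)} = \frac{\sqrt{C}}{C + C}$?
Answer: $- \frac{i \sqrt{34}}{34} \approx - 0.1715 i$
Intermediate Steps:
$g{\left(C \right)} = \frac{1}{2 \sqrt{C}}$ ($g{\left(C \right)} = \frac{\sqrt{C}}{2 C} = \frac{1}{2 C} \sqrt{C} = \frac{1}{2 \sqrt{C}}$)
$g{\left(-34 \right)} 2 = \frac{1}{2 i \sqrt{34}} \cdot 2 = \frac{\left(- \frac{1}{34}\right) i \sqrt{34}}{2} \cdot 2 = - \frac{i \sqrt{34}}{68} \cdot 2 = - \frac{i \sqrt{34}}{34}$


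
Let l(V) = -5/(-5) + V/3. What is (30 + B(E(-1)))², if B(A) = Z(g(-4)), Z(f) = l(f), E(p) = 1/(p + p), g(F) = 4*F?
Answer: 5929/9 ≈ 658.78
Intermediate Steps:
l(V) = 1 + V/3 (l(V) = -5*(-⅕) + V*(⅓) = 1 + V/3)
E(p) = 1/(2*p)
Z(f) = 1 + f/3
B(A) = -13/3 (B(A) = 1 + (4*(-4))/3 = 1 + (⅓)*(-16) = 1 - 16/3 = -13/3)
(30 + B(E(-1)))² = (30 - 13/3)² = (77/3)² = 5929/9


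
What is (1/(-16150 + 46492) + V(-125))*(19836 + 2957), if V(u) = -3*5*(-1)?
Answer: 10373800883/30342 ≈ 3.4190e+5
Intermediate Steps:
V(u) = 15 (V(u) = -15*(-1) = 15)
(1/(-16150 + 46492) + V(-125))*(19836 + 2957) = (1/(-16150 + 46492) + 15)*(19836 + 2957) = (1/30342 + 15)*22793 = (455131/30342)*22793 = 10373800883/30342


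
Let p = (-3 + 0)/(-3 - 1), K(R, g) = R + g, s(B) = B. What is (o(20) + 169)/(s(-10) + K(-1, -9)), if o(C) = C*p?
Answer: -46/5 ≈ -9.2000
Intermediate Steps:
p = ¾ (p = -3/(-4) = -3*(-¼) = ¾ ≈ 0.75000)
o(C) = 3*C/4 (o(C) = C*(¾) = 3*C/4)
(o(20) + 169)/(s(-10) + K(-1, -9)) = ((¾)*20 + 169)/(-10 + (-1 - 9)) = (15 + 169)/(-10 - 10) = 184/(-20) = 184*(-1/20) = -46/5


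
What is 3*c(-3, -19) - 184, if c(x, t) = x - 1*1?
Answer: -196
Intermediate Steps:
c(x, t) = -1 + x (c(x, t) = x - 1 = -1 + x)
3*c(-3, -19) - 184 = 3*(-1 - 3) - 184 = 3*(-4) - 184 = -12 - 184 = -196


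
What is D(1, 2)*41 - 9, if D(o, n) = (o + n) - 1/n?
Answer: 187/2 ≈ 93.500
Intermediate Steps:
D(o, n) = n + o - 1/n (D(o, n) = (n + o) - 1/n = n + o - 1/n)
D(1, 2)*41 - 9 = (2 + 1 - 1/2)*41 - 9 = (5/2)*41 - 9 = 205/2 - 9 = 187/2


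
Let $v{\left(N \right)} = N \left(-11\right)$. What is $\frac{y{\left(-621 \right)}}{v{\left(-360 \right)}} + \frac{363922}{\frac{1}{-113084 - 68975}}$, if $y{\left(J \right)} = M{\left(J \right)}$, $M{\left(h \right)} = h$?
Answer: $- \frac{29152321175189}{440} \approx -6.6255 \cdot 10^{10}$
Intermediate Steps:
$v{\left(N \right)} = - 11 N$
$y{\left(J \right)} = J$
$\frac{y{\left(-621 \right)}}{v{\left(-360 \right)}} + \frac{363922}{\frac{1}{-113084 - 68975}} = - \frac{621}{\left(-11\right) \left(-360\right)} + \frac{363922}{\frac{1}{-113084 - 68975}} = - \frac{621}{3960} + \frac{363922}{\frac{1}{-182059}} = \left(-621\right) \frac{1}{3960} + \frac{363922}{- \frac{1}{182059}} = - \frac{69}{440} + 363922 \left(-182059\right) = - \frac{69}{440} - 66255275398 = - \frac{29152321175189}{440}$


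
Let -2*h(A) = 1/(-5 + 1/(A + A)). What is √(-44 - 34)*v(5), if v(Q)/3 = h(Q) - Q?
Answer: -720*I*√78/49 ≈ -129.77*I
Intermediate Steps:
h(A) = -1/(2*(-5 + 1/(2*A))) (h(A) = -1/(2*(-5 + 1/(A + A))) = -1/(2*(-5 + 1/(2*A))))
v(Q) = -3*Q + 3*Q/(-1 + 10*Q) (v(Q) = 3*(Q/(-1 + 10*Q) - Q) = 3*(-Q + Q/(-1 + 10*Q)) = -3*Q + 3*Q/(-1 + 10*Q))
√(-44 - 34)*v(5) = √(-44 - 34)*(6*5*(1 - 5*5)/(-1 + 10*5)) = √(-78)*(6*5*(1 - 25)/(-1 + 50)) = (I*√78)*(6*5*(-24)/49) = (I*√78)*(6*5*(1/49)*(-24)) = (I*√78)*(-720/49) = -720*I*√78/49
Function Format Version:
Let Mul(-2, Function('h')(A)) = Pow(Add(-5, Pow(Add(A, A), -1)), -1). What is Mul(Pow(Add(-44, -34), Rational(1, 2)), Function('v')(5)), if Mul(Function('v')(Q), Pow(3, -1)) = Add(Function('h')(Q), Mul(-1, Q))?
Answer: Mul(Rational(-720, 49), I, Pow(78, Rational(1, 2))) ≈ Mul(-129.77, I)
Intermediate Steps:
Function('h')(A) = Mul(Rational(-1, 2), Pow(Add(-5, Mul(Rational(1, 2), Pow(A, -1))), -1)) (Function('h')(A) = Mul(Rational(-1, 2), Pow(Add(-5, Pow(Add(A, A), -1)), -1)) = Mul(Rational(-1, 2), Pow(Add(-5, Pow(Mul(2, A), -1)), -1)) = Mul(Rational(-1, 2), Pow(Add(-5, Mul(Rational(1, 2), Pow(A, -1))), -1)))
Function('v')(Q) = Add(Mul(-3, Q), Mul(3, Q, Pow(Add(-1, Mul(10, Q)), -1))) (Function('v')(Q) = Mul(3, Add(Mul(Q, Pow(Add(-1, Mul(10, Q)), -1)), Mul(-1, Q))) = Mul(3, Add(Mul(-1, Q), Mul(Q, Pow(Add(-1, Mul(10, Q)), -1)))) = Add(Mul(-3, Q), Mul(3, Q, Pow(Add(-1, Mul(10, Q)), -1))))
Mul(Pow(Add(-44, -34), Rational(1, 2)), Function('v')(5)) = Mul(Pow(Add(-44, -34), Rational(1, 2)), Mul(6, 5, Pow(Add(-1, Mul(10, 5)), -1), Add(1, Mul(-5, 5)))) = Mul(Pow(-78, Rational(1, 2)), Mul(6, 5, Pow(Add(-1, 50), -1), Add(1, -25))) = Mul(Mul(I, Pow(78, Rational(1, 2))), Mul(6, 5, Pow(49, -1), -24)) = Mul(Mul(I, Pow(78, Rational(1, 2))), Mul(6, 5, Rational(1, 49), -24)) = Mul(Mul(I, Pow(78, Rational(1, 2))), Rational(-720, 49)) = Mul(Rational(-720, 49), I, Pow(78, Rational(1, 2)))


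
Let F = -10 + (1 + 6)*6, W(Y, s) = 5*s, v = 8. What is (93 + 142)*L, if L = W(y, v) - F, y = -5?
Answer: 1880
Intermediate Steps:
F = 32 (F = -10 + 7*6 = -10 + 42 = 32)
L = 8 (L = 5*8 - 1*32 = 40 - 32 = 8)
(93 + 142)*L = (93 + 142)*8 = 235*8 = 1880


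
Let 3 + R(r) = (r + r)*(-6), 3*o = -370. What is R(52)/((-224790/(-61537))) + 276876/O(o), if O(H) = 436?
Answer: 64147547/138430 ≈ 463.39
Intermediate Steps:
o = -370/3 (o = (⅓)*(-370) = -370/3 ≈ -123.33)
R(r) = -3 - 12*r (R(r) = -3 + (r + r)*(-6) = -3 + (2*r)*(-6) = -3 - 12*r)
R(52)/((-224790/(-61537))) + 276876/O(o) = (-3 - 12*52)/((-224790/(-61537))) + 276876/436 = (-3 - 624)/((-224790*(-1/61537))) + 276876*(1/436) = -627/3810/1043 + 69219/109 = -627*1043/3810 + 69219/109 = -217987/1270 + 69219/109 = 64147547/138430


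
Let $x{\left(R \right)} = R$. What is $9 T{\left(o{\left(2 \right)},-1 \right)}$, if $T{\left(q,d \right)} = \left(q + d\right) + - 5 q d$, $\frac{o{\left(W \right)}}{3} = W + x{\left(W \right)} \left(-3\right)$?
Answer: $-657$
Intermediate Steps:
$o{\left(W \right)} = - 6 W$ ($o{\left(W \right)} = 3 \left(W + W \left(-3\right)\right) = 3 \left(W - 3 W\right) = 3 \left(- 2 W\right) = - 6 W$)
$T{\left(q,d \right)} = d + q - 5 d q$ ($T{\left(q,d \right)} = \left(d + q\right) - 5 d q = d + q - 5 d q$)
$9 T{\left(o{\left(2 \right)},-1 \right)} = 9 \left(-1 - 12 - - 5 \left(\left(-6\right) 2\right)\right) = 9 \left(-1 - 12 - \left(-5\right) \left(-12\right)\right) = 9 \left(-1 - 12 - 60\right) = 9 \left(-73\right) = -657$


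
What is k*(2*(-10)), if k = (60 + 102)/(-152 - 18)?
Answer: 324/17 ≈ 19.059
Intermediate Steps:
k = -81/85 (k = 162/(-170) = 162*(-1/170) = -81/85 ≈ -0.95294)
k*(2*(-10)) = -162*(-10)/85 = -81/85*(-20) = 324/17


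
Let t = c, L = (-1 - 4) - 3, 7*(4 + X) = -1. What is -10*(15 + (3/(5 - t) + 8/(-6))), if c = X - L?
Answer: -1955/12 ≈ -162.92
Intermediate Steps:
X = -29/7 (X = -4 + (⅐)*(-1) = -4 - ⅐ = -29/7 ≈ -4.1429)
L = -8 (L = -5 - 3 = -8)
c = 27/7 (c = -29/7 - 1*(-8) = -29/7 + 8 = 27/7 ≈ 3.8571)
t = 27/7 ≈ 3.8571
-10*(15 + (3/(5 - t) + 8/(-6))) = -10*(15 + (3/(5 - 1*27/7) + 8/(-6))) = -10*(15 + (3/(5 - 27/7) + 8*(-⅙))) = -10*(15 + (3/(8/7) - 4/3)) = -10*(15 + (3*(7/8) - 4/3)) = -10*(15 + (21/8 - 4/3)) = -10*(15 + 31/24) = -10*391/24 = -1955/12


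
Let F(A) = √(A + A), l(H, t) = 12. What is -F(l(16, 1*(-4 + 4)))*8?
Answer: -16*√6 ≈ -39.192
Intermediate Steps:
F(A) = √2*√A (F(A) = √(2*A) = √2*√A)
-F(l(16, 1*(-4 + 4)))*8 = -√2*√12*8 = -√2*(2*√3)*8 = -2*√6*8 = -16*√6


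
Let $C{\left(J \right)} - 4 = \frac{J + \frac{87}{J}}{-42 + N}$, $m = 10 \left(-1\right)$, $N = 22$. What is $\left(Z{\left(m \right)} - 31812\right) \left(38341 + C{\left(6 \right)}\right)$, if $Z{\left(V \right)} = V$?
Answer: $- \frac{24403639449}{20} \approx -1.2202 \cdot 10^{9}$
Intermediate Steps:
$m = -10$
$C{\left(J \right)} = 4 - \frac{87}{20 J} - \frac{J}{20}$ ($C{\left(J \right)} = 4 + \frac{J + \frac{87}{J}}{-42 + 22} = 4 + \frac{J + \frac{87}{J}}{-20} = 4 + \left(J + \frac{87}{J}\right) \left(- \frac{1}{20}\right) = 4 - \left(\frac{J}{20} + \frac{87}{20 J}\right) = 4 - \frac{87}{20 J} - \frac{J}{20}$)
$\left(Z{\left(m \right)} - 31812\right) \left(38341 + C{\left(6 \right)}\right) = \left(-10 - 31812\right) \left(38341 - \left(- \frac{37}{10} + \frac{29}{40}\right)\right) = - 31822 \left(38341 - - \frac{119}{40}\right) = - 31822 \left(38341 + \frac{119}{40}\right) = \left(-31822\right) \frac{1533759}{40} = - \frac{24403639449}{20}$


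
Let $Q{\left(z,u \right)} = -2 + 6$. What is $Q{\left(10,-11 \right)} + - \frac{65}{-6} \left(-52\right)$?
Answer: $- \frac{1678}{3} \approx -559.33$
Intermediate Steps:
$Q{\left(z,u \right)} = 4$
$Q{\left(10,-11 \right)} + - \frac{65}{-6} \left(-52\right) = 4 + - \frac{65}{-6} \left(-52\right) = 4 + \left(-65\right) \left(- \frac{1}{6}\right) \left(-52\right) = 4 + \frac{65}{6} \left(-52\right) = 4 - \frac{1690}{3} = - \frac{1678}{3}$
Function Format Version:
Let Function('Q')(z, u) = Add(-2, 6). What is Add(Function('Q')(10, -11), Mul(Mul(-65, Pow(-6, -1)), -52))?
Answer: Rational(-1678, 3) ≈ -559.33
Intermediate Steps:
Function('Q')(z, u) = 4
Add(Function('Q')(10, -11), Mul(Mul(-65, Pow(-6, -1)), -52)) = Add(4, Mul(Mul(-65, Pow(-6, -1)), -52)) = Add(4, Mul(Mul(-65, Rational(-1, 6)), -52)) = Add(4, Mul(Rational(65, 6), -52)) = Add(4, Rational(-1690, 3)) = Rational(-1678, 3)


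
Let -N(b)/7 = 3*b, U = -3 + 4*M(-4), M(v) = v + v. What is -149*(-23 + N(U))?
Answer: -106088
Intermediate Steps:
M(v) = 2*v
U = -35 (U = -3 + 4*(2*(-4)) = -3 + 4*(-8) = -3 - 32 = -35)
N(b) = -21*b
-149*(-23 + N(U)) = -149*(-23 - 21*(-35)) = -149*(-23 + 735) = -149*712 = -106088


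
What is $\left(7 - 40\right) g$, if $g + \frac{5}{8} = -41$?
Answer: $\frac{10989}{8} \approx 1373.6$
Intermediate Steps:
$g = - \frac{333}{8}$ ($g = - \frac{5}{8} - 41 = - \frac{333}{8} \approx -41.625$)
$\left(7 - 40\right) g = \left(7 - 40\right) \left(- \frac{333}{8}\right) = \left(-33\right) \left(- \frac{333}{8}\right) = \frac{10989}{8}$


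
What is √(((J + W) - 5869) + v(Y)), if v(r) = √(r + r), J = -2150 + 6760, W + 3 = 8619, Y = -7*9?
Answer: √(7357 + 3*I*√14) ≈ 85.773 + 0.0654*I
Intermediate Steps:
Y = -63
W = 8616 (W = -3 + 8619 = 8616)
J = 4610
v(r) = √2*√r (v(r) = √(2*r) = √2*√r)
√(((J + W) - 5869) + v(Y)) = √(((4610 + 8616) - 5869) + √2*√(-63)) = √((13226 - 5869) + √2*(3*I*√7)) = √(7357 + 3*I*√14)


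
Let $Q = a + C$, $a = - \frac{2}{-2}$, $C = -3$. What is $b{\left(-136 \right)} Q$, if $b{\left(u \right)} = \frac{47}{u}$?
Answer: $\frac{47}{68} \approx 0.69118$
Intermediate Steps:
$a = 1$ ($a = \left(-2\right) \left(- \frac{1}{2}\right) = 1$)
$Q = -2$ ($Q = 1 - 3 = -2$)
$b{\left(-136 \right)} Q = \frac{47}{-136} \left(-2\right) = 47 \left(- \frac{1}{136}\right) \left(-2\right) = \left(- \frac{47}{136}\right) \left(-2\right) = \frac{47}{68}$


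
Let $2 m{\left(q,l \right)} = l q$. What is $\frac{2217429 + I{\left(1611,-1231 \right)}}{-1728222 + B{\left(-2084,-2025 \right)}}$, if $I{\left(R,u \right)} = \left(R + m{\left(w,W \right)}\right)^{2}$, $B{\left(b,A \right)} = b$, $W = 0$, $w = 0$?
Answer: $- \frac{2406375}{865153} \approx -2.7814$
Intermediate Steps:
$m{\left(q,l \right)} = \frac{l q}{2}$
$I{\left(R,u \right)} = R^{2}$ ($I{\left(R,u \right)} = \left(R + \frac{1}{2} \cdot 0 \cdot 0\right)^{2} = \left(R + 0\right)^{2} = R^{2}$)
$\frac{2217429 + I{\left(1611,-1231 \right)}}{-1728222 + B{\left(-2084,-2025 \right)}} = \frac{2217429 + 1611^{2}}{-1728222 - 2084} = \frac{2217429 + 2595321}{-1730306} = 4812750 \left(- \frac{1}{1730306}\right) = - \frac{2406375}{865153}$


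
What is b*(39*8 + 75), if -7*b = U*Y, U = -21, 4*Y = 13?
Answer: 15093/4 ≈ 3773.3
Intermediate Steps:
Y = 13/4 (Y = (1/4)*13 = 13/4 ≈ 3.2500)
b = 39/4 (b = -(-3)*13/4 = -1/7*(-273/4) = 39/4 ≈ 9.7500)
b*(39*8 + 75) = 39*(39*8 + 75)/4 = 39*(312 + 75)/4 = (39/4)*387 = 15093/4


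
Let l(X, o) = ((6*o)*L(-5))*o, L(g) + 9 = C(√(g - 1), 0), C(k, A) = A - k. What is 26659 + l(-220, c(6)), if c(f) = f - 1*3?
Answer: 26173 - 54*I*√6 ≈ 26173.0 - 132.27*I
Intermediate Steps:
L(g) = -9 - √(-1 + g) (L(g) = -9 + (0 - √(g - 1)) = -9 + (0 - √(-1 + g)) = -9 - √(-1 + g))
c(f) = -3 + f (c(f) = f - 3 = -3 + f)
l(X, o) = 6*o²*(-9 - I*√6) (l(X, o) = ((6*o)*(-9 - √(-1 - 5)))*o = ((6*o)*(-9 - √(-6)))*o = ((6*o)*(-9 - I*√6))*o = (6*o*(-9 - I*√6))*o = 6*o²*(-9 - I*√6))
26659 + l(-220, c(6)) = 26659 + 6*(-3 + 6)²*(-9 - I*√6) = 26659 + 6*3²*(-9 - I*√6) = 26659 + 6*9*(-9 - I*√6) = 26659 + (-486 - 54*I*√6) = 26173 - 54*I*√6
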